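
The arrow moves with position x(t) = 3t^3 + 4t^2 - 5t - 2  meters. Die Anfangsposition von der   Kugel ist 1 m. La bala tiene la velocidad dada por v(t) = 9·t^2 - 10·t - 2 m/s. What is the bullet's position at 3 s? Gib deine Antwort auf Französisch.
Pour résoudre ceci, nous devons prendre 1 intégrale de notre équation de la vitesse v(t) = 9·t^2 - 10·t - 2. L'intégrale de la vitesse est la position. En utilisant x(0) = 1, nous obtenons x(t) = 3·t^3 - 5·t^2 - 2·t + 1. De l'équation de la position x(t) = 3·t^3 - 5·t^2 - 2·t + 1, nous substituons t = 3 pour obtenir x = 31.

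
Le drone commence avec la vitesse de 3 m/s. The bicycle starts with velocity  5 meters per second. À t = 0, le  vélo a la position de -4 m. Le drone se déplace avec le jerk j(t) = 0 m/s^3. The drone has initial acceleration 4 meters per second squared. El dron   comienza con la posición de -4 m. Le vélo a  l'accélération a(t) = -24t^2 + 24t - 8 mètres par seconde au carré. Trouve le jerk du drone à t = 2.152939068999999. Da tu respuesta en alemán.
Aus der Gleichung für den Ruck j(t) = 0, setzen wir t = 2.152939068999999 ein und erhalten j = 0.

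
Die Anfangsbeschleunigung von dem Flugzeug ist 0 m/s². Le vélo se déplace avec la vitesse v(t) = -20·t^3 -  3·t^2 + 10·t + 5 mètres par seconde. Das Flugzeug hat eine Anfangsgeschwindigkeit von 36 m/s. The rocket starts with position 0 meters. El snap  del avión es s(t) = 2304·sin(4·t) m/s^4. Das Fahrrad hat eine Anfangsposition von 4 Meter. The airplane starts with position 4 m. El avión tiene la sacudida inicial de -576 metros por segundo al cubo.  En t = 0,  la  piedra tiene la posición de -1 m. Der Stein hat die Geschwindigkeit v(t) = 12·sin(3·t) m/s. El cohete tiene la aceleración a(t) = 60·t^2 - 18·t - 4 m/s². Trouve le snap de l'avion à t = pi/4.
En utilisant s(t) = 2304·sin(4·t) et en substituant t = pi/4, nous trouvons s = 0.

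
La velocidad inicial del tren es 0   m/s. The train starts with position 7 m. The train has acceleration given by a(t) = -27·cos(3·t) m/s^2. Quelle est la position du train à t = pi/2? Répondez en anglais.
Starting from acceleration a(t) = -27·cos(3·t), we take 2 antiderivatives. Finding the antiderivative of a(t) and using v(0) = 0: v(t) = -9·sin(3·t). Taking ∫v(t)dt and applying x(0) = 7, we find x(t) = 3·cos(3·t) + 4. We have position x(t) = 3·cos(3·t) + 4. Substituting t = pi/2: x(pi/2) = 4.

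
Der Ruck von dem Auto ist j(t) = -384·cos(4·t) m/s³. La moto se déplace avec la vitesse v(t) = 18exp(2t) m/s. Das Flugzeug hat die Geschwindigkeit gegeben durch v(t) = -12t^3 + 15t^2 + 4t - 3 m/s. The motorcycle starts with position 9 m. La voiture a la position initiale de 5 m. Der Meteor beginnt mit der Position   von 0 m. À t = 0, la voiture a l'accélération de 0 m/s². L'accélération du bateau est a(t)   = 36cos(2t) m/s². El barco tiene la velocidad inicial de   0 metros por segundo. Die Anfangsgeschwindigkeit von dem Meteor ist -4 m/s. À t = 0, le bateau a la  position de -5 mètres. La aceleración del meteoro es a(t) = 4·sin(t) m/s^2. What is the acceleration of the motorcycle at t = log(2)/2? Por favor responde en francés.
En partant de la vitesse v(t) = 18·exp(2·t), nous prenons 1 dérivée. En prenant d/dt de v(t), nous trouvons a(t) = 36·exp(2·t). De l'équation de l'accélération a(t) = 36·exp(2·t), nous substituons t = log(2)/2 pour obtenir a = 72.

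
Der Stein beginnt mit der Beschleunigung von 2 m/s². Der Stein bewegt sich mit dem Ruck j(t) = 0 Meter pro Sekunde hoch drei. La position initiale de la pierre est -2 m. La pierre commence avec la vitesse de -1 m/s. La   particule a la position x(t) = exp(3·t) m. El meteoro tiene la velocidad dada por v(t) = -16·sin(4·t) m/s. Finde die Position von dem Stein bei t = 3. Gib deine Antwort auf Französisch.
Pour résoudre ceci, nous devons prendre 3 intégrales de notre équation du jerk j(t) = 0. En prenant ∫j(t)dt et en appliquant a(0) = 2, nous trouvons a(t) = 2. La primitive de l'accélération, avec v(0) = -1, donne la vitesse: v(t) = 2·t - 1. La primitive de la vitesse, avec x(0) = -2, donne la position: x(t) = t^2 - t - 2. De l'équation de la position x(t) = t^2 - t - 2, nous substituons t = 3 pour obtenir x = 4.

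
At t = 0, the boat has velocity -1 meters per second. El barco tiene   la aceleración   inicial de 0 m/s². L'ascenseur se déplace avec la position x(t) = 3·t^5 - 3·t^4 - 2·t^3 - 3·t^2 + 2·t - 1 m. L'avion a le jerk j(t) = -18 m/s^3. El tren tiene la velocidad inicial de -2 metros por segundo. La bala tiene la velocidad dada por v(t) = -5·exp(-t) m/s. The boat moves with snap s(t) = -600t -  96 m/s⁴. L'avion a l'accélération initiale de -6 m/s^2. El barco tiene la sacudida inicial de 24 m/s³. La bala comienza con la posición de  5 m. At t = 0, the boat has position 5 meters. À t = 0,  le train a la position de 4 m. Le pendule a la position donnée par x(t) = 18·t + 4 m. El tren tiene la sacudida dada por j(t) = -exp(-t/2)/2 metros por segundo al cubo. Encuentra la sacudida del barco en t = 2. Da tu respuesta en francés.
Nous devons trouver la primitive de notre équation du snap s(t) = -600·t - 96 1 fois. L'intégrale du snap est le jerk. En utilisant j(0) = 24, nous obtenons j(t) = -300·t^2 - 96·t + 24. En utilisant j(t) = -300·t^2 - 96·t + 24 et en substituant t = 2, nous trouvons j = -1368.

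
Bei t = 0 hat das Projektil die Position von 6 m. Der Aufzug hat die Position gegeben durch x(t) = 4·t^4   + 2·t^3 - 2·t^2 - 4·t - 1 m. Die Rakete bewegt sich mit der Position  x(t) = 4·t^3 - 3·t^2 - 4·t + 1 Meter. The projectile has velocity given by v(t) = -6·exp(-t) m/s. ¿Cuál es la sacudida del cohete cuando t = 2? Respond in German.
Um dies zu lösen, müssen wir 3 Ableitungen unserer Gleichung für die Position x(t) = 4·t^3 - 3·t^2 - 4·t + 1 nehmen. Durch Ableiten von der Position erhalten wir die Geschwindigkeit: v(t) = 12·t^2 - 6·t - 4. Mit d/dt von v(t) finden wir a(t) = 24·t - 6. Die Ableitung von der Beschleunigung ergibt den Ruck: j(t) = 24. Mit j(t) = 24 und Einsetzen von t = 2, finden wir j = 24.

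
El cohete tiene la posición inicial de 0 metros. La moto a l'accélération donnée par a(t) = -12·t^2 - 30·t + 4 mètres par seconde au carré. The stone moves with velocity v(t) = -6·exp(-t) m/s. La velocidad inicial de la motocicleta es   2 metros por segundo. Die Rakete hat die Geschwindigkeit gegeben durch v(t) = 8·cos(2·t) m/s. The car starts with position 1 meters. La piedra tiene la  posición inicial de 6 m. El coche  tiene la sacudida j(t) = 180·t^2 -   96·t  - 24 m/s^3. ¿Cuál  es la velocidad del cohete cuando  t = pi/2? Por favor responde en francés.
En utilisant v(t) = 8·cos(2·t) et en substituant t = pi/2, nous trouvons v = -8.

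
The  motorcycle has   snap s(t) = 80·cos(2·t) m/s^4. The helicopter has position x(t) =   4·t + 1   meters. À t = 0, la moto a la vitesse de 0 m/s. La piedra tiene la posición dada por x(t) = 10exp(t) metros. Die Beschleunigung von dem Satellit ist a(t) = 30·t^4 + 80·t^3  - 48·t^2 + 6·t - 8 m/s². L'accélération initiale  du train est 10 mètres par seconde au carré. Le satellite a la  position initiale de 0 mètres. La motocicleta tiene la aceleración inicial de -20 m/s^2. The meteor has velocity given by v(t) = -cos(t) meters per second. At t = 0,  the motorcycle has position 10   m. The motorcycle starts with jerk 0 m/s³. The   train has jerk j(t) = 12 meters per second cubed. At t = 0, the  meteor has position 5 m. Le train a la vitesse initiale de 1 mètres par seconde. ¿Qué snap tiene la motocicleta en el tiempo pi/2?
De la ecuación del snap s(t) = 80·cos(2·t), sustituimos t = pi/2 para obtener s = -80.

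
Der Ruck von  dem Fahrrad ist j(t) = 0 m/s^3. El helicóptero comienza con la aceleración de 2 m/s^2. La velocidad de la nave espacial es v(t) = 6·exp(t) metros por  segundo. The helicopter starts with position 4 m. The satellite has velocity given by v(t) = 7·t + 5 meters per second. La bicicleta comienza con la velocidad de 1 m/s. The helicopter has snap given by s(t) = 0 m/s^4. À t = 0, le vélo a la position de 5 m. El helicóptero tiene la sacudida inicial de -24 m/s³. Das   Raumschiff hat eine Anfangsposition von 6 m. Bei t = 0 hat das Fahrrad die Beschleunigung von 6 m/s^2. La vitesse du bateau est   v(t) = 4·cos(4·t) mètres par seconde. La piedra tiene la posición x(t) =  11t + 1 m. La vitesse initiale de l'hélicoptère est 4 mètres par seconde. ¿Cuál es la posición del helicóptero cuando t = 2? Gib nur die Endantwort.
En t = 2, x = -16.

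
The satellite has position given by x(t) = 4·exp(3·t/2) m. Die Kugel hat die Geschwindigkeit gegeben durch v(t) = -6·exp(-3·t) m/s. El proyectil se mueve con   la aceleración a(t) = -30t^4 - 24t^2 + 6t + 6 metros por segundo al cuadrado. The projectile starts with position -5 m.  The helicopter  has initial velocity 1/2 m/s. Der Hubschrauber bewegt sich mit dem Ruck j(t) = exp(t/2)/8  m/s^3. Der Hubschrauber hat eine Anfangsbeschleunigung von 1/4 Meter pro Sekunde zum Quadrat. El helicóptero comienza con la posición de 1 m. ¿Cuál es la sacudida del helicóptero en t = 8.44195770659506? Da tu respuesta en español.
Tenemos la sacudida j(t) = exp(t/2)/8. Sustituyendo t = 8.44195770659506: j(8.44195770659506) = 8.51251396172076.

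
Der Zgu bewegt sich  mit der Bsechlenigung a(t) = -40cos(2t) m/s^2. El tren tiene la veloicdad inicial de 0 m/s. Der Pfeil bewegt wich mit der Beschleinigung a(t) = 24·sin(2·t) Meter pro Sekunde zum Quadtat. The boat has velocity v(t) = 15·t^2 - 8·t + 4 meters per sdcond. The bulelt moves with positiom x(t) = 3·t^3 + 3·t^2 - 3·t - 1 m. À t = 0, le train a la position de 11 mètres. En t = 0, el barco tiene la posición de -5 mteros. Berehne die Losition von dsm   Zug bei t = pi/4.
Wir müssen das Integral unserer Gleichung für die Beschleunigung a(t) = -40·cos(2·t) 2-mal finden. Die Stammfunktion von der Beschleunigung ist die Geschwindigkeit. Mit v(0) = 0 erhalten wir v(t) = -20·sin(2·t). Das Integral von der Geschwindigkeit ist die Position. Mit x(0) = 11 erhalten wir x(t) = 10·cos(2·t) + 1. Wir haben die Position x(t) = 10·cos(2·t) + 1. Durch Einsetzen von t = pi/4: x(pi/4) = 1.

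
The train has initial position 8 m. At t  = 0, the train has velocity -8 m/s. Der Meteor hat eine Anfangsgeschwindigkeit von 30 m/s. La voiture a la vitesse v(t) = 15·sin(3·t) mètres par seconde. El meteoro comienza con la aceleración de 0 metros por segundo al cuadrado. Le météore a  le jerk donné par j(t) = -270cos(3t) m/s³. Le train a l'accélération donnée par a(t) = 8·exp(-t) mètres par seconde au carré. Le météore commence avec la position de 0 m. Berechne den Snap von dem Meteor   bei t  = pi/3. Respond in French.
En partant du jerk j(t) = -270·cos(3·t), nous prenons 1 dérivée. La dérivée du jerk donne le snap: s(t) = 810·sin(3·t). Nous avons le snap s(t) = 810·sin(3·t). En substituant t = pi/3: s(pi/3) = 0.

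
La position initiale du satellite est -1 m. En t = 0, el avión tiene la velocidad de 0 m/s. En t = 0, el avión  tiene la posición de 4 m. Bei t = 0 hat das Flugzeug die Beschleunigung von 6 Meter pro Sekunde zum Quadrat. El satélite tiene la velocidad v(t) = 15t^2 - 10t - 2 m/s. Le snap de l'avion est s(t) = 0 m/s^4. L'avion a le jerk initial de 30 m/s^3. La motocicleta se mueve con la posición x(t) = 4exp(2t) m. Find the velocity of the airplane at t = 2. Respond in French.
Nous devons trouver la primitive de notre équation du snap s(t) = 0 3 fois. La primitive du snap, avec j(0) = 30, donne le jerk: j(t) = 30. En intégrant le jerk et en utilisant la condition initiale a(0) = 6, nous obtenons a(t) = 30·t + 6. La primitive de l'accélération, avec v(0) = 0, donne la vitesse: v(t) = 3·t·(5·t + 2). Nous avons la vitesse v(t) = 3·t·(5·t + 2). En substituant t = 2: v(2) = 72.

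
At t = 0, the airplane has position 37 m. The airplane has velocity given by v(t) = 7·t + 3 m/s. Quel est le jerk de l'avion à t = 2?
En partant de la vitesse v(t) = 7·t + 3, nous prenons 2 dérivées. La dérivée de la vitesse donne l'accélération: a(t) = 7. En dérivant l'accélération, nous obtenons le jerk: j(t) = 0. En utilisant j(t) = 0 et en substituant t = 2, nous trouvons j = 0.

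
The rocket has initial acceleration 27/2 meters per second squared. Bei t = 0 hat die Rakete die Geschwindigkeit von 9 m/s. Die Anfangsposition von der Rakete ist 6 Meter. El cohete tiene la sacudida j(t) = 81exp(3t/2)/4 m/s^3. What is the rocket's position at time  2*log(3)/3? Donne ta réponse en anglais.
To find the answer, we compute 3 integrals of j(t) = 81·exp(3·t/2)/4. Finding the integral of j(t) and using a(0) = 27/2: a(t) = 27·exp(3·t/2)/2. Taking ∫a(t)dt and applying v(0) = 9, we find v(t) = 9·exp(3·t/2). Integrating velocity and using the initial condition x(0) = 6, we get x(t) = 6·exp(3·t/2). We have position x(t) = 6·exp(3·t/2). Substituting t = 2*log(3)/3: x(2*log(3)/3) = 18.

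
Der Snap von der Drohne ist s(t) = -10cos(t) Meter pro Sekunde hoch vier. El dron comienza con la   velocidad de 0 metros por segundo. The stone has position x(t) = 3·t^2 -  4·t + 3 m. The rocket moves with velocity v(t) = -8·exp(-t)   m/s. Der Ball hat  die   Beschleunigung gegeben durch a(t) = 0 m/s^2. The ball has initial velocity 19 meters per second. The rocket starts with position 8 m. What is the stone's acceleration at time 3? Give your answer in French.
En partant de la position x(t) = 3·t^2 - 4·t + 3, nous prenons 2 dérivées. En dérivant la position, nous obtenons la vitesse: v(t) = 6·t - 4. En dérivant la vitesse, nous obtenons l'accélération: a(t) = 6. Nous avons l'accélération a(t) = 6. En substituant t = 3: a(3) = 6.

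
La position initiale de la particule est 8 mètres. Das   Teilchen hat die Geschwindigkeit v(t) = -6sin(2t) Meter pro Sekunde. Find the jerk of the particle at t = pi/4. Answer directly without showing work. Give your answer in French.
Le jerk à t = pi/4 est j = 24.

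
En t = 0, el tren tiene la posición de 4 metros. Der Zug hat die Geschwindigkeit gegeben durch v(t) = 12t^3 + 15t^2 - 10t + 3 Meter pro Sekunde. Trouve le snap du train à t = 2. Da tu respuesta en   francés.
En partant de la vitesse v(t) = 12·t^3 + 15·t^2 - 10·t + 3, nous prenons 3 dérivées. La dérivée de la vitesse donne l'accélération: a(t) = 36·t^2 + 30·t - 10. En dérivant l'accélération, nous obtenons le jerk: j(t) = 72·t + 30. En prenant d/dt de j(t), nous trouvons s(t) = 72. De l'équation du snap s(t) = 72, nous substituons t = 2 pour obtenir s = 72.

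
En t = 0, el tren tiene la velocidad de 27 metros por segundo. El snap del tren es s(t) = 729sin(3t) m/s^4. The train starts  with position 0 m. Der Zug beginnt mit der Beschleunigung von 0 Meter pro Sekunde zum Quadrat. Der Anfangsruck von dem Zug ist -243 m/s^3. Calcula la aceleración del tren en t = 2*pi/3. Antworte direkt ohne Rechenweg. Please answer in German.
Bei t = 2*pi/3, a = 0.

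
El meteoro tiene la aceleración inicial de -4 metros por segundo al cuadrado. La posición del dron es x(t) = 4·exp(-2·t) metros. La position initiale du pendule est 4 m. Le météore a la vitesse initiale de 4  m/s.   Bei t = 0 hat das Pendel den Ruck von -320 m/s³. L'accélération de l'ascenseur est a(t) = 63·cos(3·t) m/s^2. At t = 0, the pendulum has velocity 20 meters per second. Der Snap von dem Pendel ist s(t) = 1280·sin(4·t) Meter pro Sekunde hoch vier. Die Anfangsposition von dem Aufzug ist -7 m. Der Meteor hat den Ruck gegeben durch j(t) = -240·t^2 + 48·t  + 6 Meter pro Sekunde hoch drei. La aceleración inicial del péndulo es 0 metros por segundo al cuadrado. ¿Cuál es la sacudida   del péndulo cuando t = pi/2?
Debemos encontrar la antiderivada de nuestra ecuación del snap s(t) = 1280·sin(4·t) 1 vez. Tomando ∫s(t)dt y aplicando j(0) = -320, encontramos j(t) = -320·cos(4·t). Usando j(t) = -320·cos(4·t) y sustituyendo t = pi/2, encontramos j = -320.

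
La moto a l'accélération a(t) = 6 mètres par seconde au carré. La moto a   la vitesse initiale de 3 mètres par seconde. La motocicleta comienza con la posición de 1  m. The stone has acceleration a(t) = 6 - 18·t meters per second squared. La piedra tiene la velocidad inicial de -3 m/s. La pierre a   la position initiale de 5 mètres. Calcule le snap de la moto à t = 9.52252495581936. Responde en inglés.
Starting from acceleration a(t) = 6, we take 2 derivatives. The derivative of acceleration gives jerk: j(t) = 0. Taking d/dt of j(t), we find s(t) = 0. Using s(t) = 0 and substituting t = 9.52252495581936, we find s = 0.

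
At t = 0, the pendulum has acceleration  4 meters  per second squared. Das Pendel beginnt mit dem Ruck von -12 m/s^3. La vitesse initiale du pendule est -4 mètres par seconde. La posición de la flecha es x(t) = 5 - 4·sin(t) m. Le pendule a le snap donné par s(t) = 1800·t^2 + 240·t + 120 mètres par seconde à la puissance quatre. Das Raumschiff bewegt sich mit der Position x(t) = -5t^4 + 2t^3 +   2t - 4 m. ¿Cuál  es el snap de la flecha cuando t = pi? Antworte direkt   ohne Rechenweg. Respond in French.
La réponse est 0.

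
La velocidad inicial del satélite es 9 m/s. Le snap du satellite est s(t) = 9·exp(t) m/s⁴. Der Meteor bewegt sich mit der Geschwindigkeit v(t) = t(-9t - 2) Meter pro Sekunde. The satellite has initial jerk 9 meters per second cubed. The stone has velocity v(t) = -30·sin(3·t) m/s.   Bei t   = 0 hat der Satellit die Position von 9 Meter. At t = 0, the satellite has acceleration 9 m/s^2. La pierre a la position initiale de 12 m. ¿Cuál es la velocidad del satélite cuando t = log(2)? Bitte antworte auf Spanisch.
Para resolver esto, necesitamos tomar 3 antiderivadas de nuestra ecuación del snap s(t) = 9·exp(t). La integral del snap, con j(0) = 9, da la sacudida: j(t) = 9·exp(t). Integrando la sacudida y usando la condición inicial a(0) = 9, obtenemos a(t) = 9·exp(t). La integral de la aceleración, con v(0) = 9, da la velocidad: v(t) = 9·exp(t). Usando v(t) = 9·exp(t) y sustituyendo t = log(2), encontramos v = 18.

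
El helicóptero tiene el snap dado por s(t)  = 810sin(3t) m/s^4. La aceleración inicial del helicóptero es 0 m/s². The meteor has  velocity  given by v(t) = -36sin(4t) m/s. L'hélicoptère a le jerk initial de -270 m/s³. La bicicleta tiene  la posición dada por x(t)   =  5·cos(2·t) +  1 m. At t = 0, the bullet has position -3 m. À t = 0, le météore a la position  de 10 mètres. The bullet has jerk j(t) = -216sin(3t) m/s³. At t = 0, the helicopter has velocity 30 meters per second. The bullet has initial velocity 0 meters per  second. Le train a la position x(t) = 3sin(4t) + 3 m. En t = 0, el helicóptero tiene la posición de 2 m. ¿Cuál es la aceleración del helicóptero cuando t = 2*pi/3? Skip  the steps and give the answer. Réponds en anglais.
At t = 2*pi/3, a = 0.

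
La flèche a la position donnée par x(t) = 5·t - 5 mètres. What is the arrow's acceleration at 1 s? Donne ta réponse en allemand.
Um dies zu lösen, müssen wir 2 Ableitungen unserer Gleichung für die Position x(t) = 5·t - 5 nehmen. Mit d/dt von x(t) finden wir v(t) = 5. Die Ableitung von der Geschwindigkeit ergibt die Beschleunigung: a(t) = 0. Aus der Gleichung für die Beschleunigung a(t) = 0, setzen wir t = 1 ein und erhalten a = 0.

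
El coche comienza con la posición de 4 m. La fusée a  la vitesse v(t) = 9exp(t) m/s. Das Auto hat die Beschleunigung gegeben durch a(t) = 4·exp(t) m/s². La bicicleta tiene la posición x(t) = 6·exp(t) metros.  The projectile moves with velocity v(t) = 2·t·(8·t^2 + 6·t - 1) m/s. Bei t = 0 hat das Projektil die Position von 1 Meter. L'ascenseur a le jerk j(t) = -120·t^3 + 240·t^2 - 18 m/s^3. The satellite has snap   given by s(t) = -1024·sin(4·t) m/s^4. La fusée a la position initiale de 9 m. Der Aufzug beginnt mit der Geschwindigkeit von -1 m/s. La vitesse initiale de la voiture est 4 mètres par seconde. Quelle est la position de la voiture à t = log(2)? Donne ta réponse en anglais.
We need to integrate our acceleration equation a(t) = 4·exp(t) 2 times. Finding the antiderivative of a(t) and using v(0) = 4: v(t) = 4·exp(t). Integrating velocity and using the initial condition x(0) = 4, we get x(t) = 4·exp(t). Using x(t) = 4·exp(t) and substituting t = log(2), we find x = 8.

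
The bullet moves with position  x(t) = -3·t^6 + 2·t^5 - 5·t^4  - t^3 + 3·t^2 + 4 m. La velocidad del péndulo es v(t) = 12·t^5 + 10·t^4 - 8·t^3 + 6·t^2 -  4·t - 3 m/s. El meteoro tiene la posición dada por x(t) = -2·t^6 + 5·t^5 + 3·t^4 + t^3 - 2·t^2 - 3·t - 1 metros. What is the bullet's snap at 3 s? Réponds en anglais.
To solve this, we need to take 4 derivatives of our position equation x(t) = -3·t^6 + 2·t^5 - 5·t^4 - t^3 + 3·t^2 + 4. Taking d/dt of x(t), we find v(t) = -18·t^5 + 10·t^4 - 20·t^3 - 3·t^2 + 6·t. The derivative of velocity gives acceleration: a(t) = -90·t^4 + 40·t^3 - 60·t^2 - 6·t + 6. The derivative of acceleration gives jerk: j(t) = -360·t^3 + 120·t^2 - 120·t - 6. Differentiating jerk, we get snap: s(t) = -1080·t^2 + 240·t - 120. We have snap s(t) = -1080·t^2 + 240·t - 120. Substituting t = 3: s(3) = -9120.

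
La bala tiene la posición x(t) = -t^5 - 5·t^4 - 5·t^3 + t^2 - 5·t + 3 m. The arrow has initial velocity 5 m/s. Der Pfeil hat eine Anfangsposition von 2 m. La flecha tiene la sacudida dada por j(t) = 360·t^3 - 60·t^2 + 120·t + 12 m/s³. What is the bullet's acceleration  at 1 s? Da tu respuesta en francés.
Pour résoudre ceci, nous devons prendre 2 dérivées de notre équation de la position x(t) = -t^5 - 5·t^4 - 5·t^3 + t^2 - 5·t + 3. En prenant d/dt de x(t), nous trouvons v(t) = -5·t^4 - 20·t^3 - 15·t^2 + 2·t - 5. En dérivant la vitesse, nous obtenons l'accélération: a(t) = -20·t^3 - 60·t^2 - 30·t + 2. De l'équation de l'accélération a(t) = -20·t^3 - 60·t^2 - 30·t + 2, nous substituons t = 1 pour obtenir a = -108.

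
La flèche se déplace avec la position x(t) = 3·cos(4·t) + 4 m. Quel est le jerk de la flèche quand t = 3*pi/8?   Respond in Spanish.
Para resolver esto, necesitamos tomar 3 derivadas de nuestra ecuación de la posición x(t) = 3·cos(4·t) + 4. Tomando d/dt de x(t), encontramos v(t) = -12·sin(4·t). La derivada de la velocidad da la aceleración: a(t) = -48·cos(4·t). La derivada de la aceleración da la sacudida: j(t) = 192·sin(4·t). Usando j(t) = 192·sin(4·t) y sustituyendo t = 3*pi/8, encontramos j = -192.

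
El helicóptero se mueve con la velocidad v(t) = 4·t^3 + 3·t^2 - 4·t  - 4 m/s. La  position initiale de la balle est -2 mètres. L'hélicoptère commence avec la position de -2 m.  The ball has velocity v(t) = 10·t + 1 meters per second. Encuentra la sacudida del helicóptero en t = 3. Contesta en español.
Debemos derivar nuestra ecuación de la velocidad v(t) = 4·t^3 + 3·t^2 - 4·t - 4 2 veces. Tomando d/dt de v(t), encontramos a(t) = 12·t^2 + 6·t - 4. Derivando la aceleración, obtenemos la sacudida: j(t) = 24·t + 6. De la ecuación de la sacudida j(t) = 24·t + 6, sustituimos t = 3 para obtener j = 78.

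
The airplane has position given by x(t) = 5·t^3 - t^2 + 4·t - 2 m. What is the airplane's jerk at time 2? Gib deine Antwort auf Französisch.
Nous devons dériver notre équation de la position x(t) = 5·t^3 - t^2 + 4·t - 2 3 fois. La dérivée de la position donne la vitesse: v(t) = 15·t^2 - 2·t + 4. En prenant d/dt de v(t), nous trouvons a(t) = 30·t - 2. En dérivant l'accélération, nous obtenons le jerk: j(t) = 30. Nous avons le jerk j(t) = 30. En substituant t = 2: j(2) = 30.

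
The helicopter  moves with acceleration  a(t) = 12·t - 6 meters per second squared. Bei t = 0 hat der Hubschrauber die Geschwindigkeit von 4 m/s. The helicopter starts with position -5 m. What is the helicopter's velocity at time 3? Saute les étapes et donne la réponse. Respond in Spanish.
La respuesta es 40.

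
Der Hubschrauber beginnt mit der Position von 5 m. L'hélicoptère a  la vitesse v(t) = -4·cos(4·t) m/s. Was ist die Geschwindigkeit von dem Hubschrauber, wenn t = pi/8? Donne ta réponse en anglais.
We have velocity v(t) = -4·cos(4·t). Substituting t = pi/8: v(pi/8) = 0.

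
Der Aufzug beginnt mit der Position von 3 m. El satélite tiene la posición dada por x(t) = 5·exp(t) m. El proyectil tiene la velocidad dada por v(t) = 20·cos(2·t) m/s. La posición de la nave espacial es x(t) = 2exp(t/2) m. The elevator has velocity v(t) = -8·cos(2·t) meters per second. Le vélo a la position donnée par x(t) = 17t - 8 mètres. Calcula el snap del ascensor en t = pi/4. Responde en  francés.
Pour résoudre ceci, nous devons prendre 3 dérivées de notre équation de la vitesse v(t) = -8·cos(2·t). La dérivée de la vitesse donne l'accélération: a(t) = 16·sin(2·t). En prenant d/dt de a(t), nous trouvons j(t) = 32·cos(2·t). En prenant d/dt de j(t), nous trouvons s(t) = -64·sin(2·t). De l'équation du snap s(t) = -64·sin(2·t), nous substituons t = pi/4 pour obtenir s = -64.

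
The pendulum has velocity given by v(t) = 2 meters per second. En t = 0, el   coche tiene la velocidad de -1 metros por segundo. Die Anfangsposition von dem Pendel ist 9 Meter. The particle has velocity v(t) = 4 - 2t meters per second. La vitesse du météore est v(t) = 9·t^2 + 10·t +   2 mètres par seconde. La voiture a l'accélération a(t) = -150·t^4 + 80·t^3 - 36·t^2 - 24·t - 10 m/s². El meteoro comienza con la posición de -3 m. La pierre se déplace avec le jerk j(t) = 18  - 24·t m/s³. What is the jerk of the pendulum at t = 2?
To solve this, we need to take 2 derivatives of our velocity equation v(t) = 2. Differentiating velocity, we get acceleration: a(t) = 0. Taking d/dt of a(t), we find j(t) = 0. We have jerk j(t) = 0. Substituting t = 2: j(2) = 0.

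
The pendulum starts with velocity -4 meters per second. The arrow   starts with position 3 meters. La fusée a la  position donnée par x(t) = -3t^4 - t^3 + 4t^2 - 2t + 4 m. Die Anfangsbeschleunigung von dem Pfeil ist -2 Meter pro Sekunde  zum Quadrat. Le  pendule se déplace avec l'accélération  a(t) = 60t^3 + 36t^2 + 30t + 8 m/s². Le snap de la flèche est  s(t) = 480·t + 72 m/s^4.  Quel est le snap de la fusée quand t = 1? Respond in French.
En partant de la position x(t) = -3·t^4 - t^3 + 4·t^2 - 2·t + 4, nous prenons 4 dérivées. La dérivée de la position donne la vitesse: v(t) = -12·t^3 - 3·t^2 + 8·t - 2. La dérivée de la vitesse donne l'accélération: a(t) = -36·t^2 - 6·t + 8. La dérivée de l'accélération donne le jerk: j(t) = -72·t - 6. En prenant d/dt de j(t), nous trouvons s(t) = -72. En utilisant s(t) = -72 et en substituant t = 1, nous trouvons s = -72.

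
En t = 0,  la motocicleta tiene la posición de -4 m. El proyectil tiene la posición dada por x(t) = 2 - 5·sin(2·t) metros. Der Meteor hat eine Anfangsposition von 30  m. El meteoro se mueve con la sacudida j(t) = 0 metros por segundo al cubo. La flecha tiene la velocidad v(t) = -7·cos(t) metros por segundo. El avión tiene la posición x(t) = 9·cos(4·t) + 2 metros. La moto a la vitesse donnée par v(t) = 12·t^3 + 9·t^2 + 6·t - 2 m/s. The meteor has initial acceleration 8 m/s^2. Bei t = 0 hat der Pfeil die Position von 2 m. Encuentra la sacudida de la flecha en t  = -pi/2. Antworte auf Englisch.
We must differentiate our velocity equation v(t) = -7·cos(t) 2 times. Differentiating velocity, we get acceleration: a(t) = 7·sin(t). Differentiating acceleration, we get jerk: j(t) = 7·cos(t). From the given jerk equation j(t) = 7·cos(t), we substitute t = -pi/2 to get j = 0.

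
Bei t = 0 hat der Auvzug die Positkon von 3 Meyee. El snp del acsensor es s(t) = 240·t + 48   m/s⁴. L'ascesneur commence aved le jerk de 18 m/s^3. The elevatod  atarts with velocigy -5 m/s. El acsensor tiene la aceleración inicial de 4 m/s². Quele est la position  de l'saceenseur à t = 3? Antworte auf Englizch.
To solve this, we need to take 4 antiderivatives of our snap equation s(t) = 240·t + 48. Integrating snap and using the initial condition j(0) = 18, we get j(t) = 120·t^2 + 48·t + 18. Taking ∫j(t)dt and applying a(0) = 4, we find a(t) = 40·t^3 + 24·t^2 + 18·t + 4. Taking ∫a(t)dt and applying v(0) = -5, we find v(t) = 10·t^4 + 8·t^3 + 9·t^2 + 4·t - 5. The antiderivative of velocity, with x(0) = 3, gives position: x(t) = 2·t^5 + 2·t^4 + 3·t^3 + 2·t^2 - 5·t + 3. We have position x(t) = 2·t^5 + 2·t^4 + 3·t^3 + 2·t^2 - 5·t + 3. Substituting t = 3: x(3) = 735.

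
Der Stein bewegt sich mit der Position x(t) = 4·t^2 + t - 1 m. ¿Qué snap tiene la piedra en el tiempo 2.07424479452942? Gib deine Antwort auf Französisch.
Pour résoudre ceci, nous devons prendre 4 dérivées de notre équation de la position x(t) = 4·t^2 + t - 1. En dérivant la position, nous obtenons la vitesse: v(t) = 8·t + 1. En prenant d/dt de v(t), nous trouvons a(t) = 8. En dérivant l'accélération, nous obtenons le jerk: j(t) = 0. La dérivée du jerk donne le snap: s(t) = 0. De l'équation du snap s(t) = 0, nous substituons t = 2.07424479452942 pour obtenir s = 0.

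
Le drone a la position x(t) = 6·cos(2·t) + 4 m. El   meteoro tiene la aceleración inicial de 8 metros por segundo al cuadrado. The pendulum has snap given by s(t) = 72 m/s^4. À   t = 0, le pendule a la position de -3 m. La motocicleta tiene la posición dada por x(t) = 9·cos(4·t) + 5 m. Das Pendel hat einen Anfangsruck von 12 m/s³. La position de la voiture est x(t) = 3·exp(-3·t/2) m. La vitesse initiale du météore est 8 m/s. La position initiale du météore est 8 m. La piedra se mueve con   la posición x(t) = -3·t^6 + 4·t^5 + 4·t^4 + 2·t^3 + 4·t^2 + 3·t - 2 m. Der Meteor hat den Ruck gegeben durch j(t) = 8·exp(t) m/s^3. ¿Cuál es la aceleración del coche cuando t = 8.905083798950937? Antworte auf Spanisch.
Debemos derivar nuestra ecuación de la posición x(t) = 3·exp(-3·t/2) 2 veces. Derivando la posición, obtenemos la velocidad: v(t) = -9·exp(-3·t/2)/2. La derivada de la velocidad da la aceleración: a(t) = 27·exp(-3·t/2)/4. Tenemos la aceleración a(t) = 27·exp(-3·t/2)/4. Sustituyendo t = 8.905083798950937: a(8.905083798950937) = 0.0000106699071618931.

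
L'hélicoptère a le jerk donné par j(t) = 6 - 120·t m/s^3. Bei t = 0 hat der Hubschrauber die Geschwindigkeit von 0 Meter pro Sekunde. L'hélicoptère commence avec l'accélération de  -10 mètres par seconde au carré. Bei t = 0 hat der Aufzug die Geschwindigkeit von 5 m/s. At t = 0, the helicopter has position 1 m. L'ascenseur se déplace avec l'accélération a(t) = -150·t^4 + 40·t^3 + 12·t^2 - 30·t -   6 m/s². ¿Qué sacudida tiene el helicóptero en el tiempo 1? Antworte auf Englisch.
Using j(t) = 6 - 120·t and substituting t = 1, we find j = -114.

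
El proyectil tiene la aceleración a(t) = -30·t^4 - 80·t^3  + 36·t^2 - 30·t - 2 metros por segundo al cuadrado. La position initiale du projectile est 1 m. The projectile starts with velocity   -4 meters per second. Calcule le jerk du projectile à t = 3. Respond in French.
Nous devons dériver notre équation de l'accélération a(t) = -30·t^4 - 80·t^3 + 36·t^2 - 30·t - 2 1 fois. En dérivant l'accélération, nous obtenons le jerk: j(t) = -120·t^3 - 240·t^2 + 72·t - 30. En utilisant j(t) = -120·t^3 - 240·t^2 + 72·t - 30 et en substituant t = 3, nous trouvons j = -5214.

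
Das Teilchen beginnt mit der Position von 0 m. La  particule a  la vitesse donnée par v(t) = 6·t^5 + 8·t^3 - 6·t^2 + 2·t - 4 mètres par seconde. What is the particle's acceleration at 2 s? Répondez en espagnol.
Para resolver esto, necesitamos tomar 1 derivada de nuestra ecuación de la velocidad v(t) = 6·t^5 + 8·t^3 - 6·t^2 + 2·t - 4. Tomando d/dt de v(t), encontramos a(t) = 30·t^4 + 24·t^2 - 12·t + 2. Tenemos la aceleración a(t) = 30·t^4 + 24·t^2 - 12·t + 2. Sustituyendo t = 2: a(2) = 554.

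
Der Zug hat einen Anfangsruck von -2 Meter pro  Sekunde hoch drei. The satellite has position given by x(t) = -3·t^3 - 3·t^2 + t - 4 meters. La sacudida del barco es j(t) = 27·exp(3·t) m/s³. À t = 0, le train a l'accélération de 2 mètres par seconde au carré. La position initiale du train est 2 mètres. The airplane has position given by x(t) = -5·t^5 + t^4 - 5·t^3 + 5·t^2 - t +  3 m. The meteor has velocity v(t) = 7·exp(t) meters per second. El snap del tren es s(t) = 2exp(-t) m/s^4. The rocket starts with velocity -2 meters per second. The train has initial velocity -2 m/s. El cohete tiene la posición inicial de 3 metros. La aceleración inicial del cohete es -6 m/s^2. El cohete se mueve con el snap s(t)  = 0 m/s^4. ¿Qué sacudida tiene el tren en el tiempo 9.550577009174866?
Para resolver esto, necesitamos tomar 1 antiderivada de nuestra ecuación del snap s(t) = 2·exp(-t). Tomando ∫s(t)dt y aplicando j(0) = -2, encontramos j(t) = -2·exp(-t). De la ecuación de la sacudida j(t) = -2·exp(-t), sustituimos t = 9.550577009174866 para obtener j = -0.000142320382270863.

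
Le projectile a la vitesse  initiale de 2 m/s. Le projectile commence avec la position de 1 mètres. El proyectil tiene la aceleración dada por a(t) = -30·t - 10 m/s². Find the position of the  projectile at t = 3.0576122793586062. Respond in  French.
Pour résoudre ceci, nous devons prendre 2 intégrales de notre équation de l'accélération a(t) = -30·t - 10. En prenant ∫a(t)dt et en appliquant v(0) = 2, nous trouvons v(t) = -15·t^2 - 10·t + 2. En prenant ∫v(t)dt et en appliquant x(0) = 1, nous trouvons x(t) = -5·t^3 - 5·t^2 + 2·t + 1. De l'équation de la position x(t) = -5·t^3 - 5·t^2 + 2·t + 1, nous substituons t = 3.0576122793586062 pour obtenir x = -182.557716398207.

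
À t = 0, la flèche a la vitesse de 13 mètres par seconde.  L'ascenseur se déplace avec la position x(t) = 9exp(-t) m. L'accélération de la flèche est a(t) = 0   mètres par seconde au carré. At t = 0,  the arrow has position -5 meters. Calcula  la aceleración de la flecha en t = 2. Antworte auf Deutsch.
Aus der Gleichung für die Beschleunigung a(t) = 0, setzen wir t = 2 ein und erhalten a = 0.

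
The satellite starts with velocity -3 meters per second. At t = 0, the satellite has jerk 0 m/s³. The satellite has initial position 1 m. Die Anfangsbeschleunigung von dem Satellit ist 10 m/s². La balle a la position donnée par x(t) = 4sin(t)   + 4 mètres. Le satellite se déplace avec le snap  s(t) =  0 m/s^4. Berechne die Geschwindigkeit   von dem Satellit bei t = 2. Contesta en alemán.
Ausgehend von dem Snap s(t) = 0, nehmen wir 3 Integrale. Durch Integration von dem Snap und Verwendung der Anfangsbedingung j(0) = 0, erhalten wir j(t) = 0. Die Stammfunktion von dem Ruck, mit a(0) = 10, ergibt die Beschleunigung: a(t) = 10. Durch Integration von der Beschleunigung und Verwendung der Anfangsbedingung v(0) = -3, erhalten wir v(t) = 10·t - 3. Mit v(t) = 10·t - 3 und Einsetzen von t = 2, finden wir v = 17.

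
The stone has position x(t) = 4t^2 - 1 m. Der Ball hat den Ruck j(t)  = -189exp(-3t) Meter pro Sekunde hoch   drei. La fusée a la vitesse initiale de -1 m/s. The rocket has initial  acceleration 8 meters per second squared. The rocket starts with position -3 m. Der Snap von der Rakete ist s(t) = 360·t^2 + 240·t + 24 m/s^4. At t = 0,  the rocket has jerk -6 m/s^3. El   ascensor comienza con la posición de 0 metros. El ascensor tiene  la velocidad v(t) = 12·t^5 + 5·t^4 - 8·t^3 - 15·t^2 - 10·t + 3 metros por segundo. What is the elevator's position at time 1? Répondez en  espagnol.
Necesitamos integrar nuestra ecuación de la velocidad v(t) = 12·t^5 + 5·t^4 - 8·t^3 - 15·t^2 - 10·t + 3 1 vez. Tomando ∫v(t)dt y aplicando x(0) = 0, encontramos x(t) = 2·t^6 + t^5 - 2·t^4 - 5·t^3 - 5·t^2 + 3·t. Tenemos la posición x(t) = 2·t^6 + t^5 - 2·t^4 - 5·t^3 - 5·t^2 + 3·t. Sustituyendo t = 1: x(1) = -6.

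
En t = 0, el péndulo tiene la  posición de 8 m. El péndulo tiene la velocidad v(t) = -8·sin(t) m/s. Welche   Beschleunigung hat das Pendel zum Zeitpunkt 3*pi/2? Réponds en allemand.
Wir müssen unsere Gleichung für die Geschwindigkeit v(t) = -8·sin(t) 1-mal ableiten. Mit d/dt von v(t) finden wir a(t) = -8·cos(t). Aus der Gleichung für die Beschleunigung a(t) = -8·cos(t), setzen wir t = 3*pi/2 ein und erhalten a = 0.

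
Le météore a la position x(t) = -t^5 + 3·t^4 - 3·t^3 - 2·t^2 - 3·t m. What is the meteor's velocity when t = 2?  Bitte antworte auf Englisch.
We must differentiate our position equation x(t) = -t^5 + 3·t^4 - 3·t^3 - 2·t^2 - 3·t 1 time. Taking d/dt of x(t), we find v(t) = -5·t^4 + 12·t^3 - 9·t^2 - 4·t - 3. We have velocity v(t) = -5·t^4 + 12·t^3 - 9·t^2 - 4·t - 3. Substituting t = 2: v(2) = -31.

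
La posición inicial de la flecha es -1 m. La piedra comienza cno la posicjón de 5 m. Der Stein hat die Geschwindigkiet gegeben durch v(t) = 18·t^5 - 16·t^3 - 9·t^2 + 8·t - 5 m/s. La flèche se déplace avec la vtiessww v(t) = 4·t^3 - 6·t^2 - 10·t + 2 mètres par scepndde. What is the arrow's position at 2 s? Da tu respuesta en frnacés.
Nous devons intégrer notre équation de la vitesse v(t) = 4·t^3 - 6·t^2 - 10·t + 2 1 fois. En intégrant la vitesse et en utilisant la condition initiale x(0) = -1, nous obtenons x(t) = t^4 - 2·t^3 - 5·t^2 + 2·t - 1. De l'équation de la position x(t) = t^4 - 2·t^3 - 5·t^2 + 2·t - 1, nous substituons t = 2 pour obtenir x = -17.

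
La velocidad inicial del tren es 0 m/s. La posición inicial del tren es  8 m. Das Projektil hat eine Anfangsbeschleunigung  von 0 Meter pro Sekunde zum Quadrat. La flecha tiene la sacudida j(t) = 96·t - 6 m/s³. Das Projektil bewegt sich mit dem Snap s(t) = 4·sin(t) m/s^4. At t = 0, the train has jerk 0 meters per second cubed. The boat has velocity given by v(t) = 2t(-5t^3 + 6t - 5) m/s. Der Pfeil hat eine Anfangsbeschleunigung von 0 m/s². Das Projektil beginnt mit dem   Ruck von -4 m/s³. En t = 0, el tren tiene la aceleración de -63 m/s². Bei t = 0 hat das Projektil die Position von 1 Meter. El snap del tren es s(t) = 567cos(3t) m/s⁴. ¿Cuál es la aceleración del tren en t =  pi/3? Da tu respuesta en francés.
Nous devons intégrer notre équation du snap s(t) = 567·cos(3·t) 2 fois. La primitive du snap est le jerk. En utilisant j(0) = 0, nous obtenons j(t) = 189·sin(3·t). En prenant ∫j(t)dt et en appliquant a(0) = -63, nous trouvons a(t) = -63·cos(3·t). En utilisant a(t) = -63·cos(3·t) et en substituant t = pi/3, nous trouvons a = 63.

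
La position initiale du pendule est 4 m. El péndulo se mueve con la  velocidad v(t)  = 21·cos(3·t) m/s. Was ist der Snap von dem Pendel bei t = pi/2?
Wir müssen unsere Gleichung für die Geschwindigkeit v(t) = 21·cos(3·t) 3-mal ableiten. Durch Ableiten von der Geschwindigkeit erhalten wir die Beschleunigung: a(t) = -63·sin(3·t). Die Ableitung von der Beschleunigung ergibt den Ruck: j(t) = -189·cos(3·t). Die Ableitung von dem Ruck ergibt den Snap: s(t) = 567·sin(3·t). Aus der Gleichung für den Snap s(t) = 567·sin(3·t), setzen wir t = pi/2 ein und erhalten s = -567.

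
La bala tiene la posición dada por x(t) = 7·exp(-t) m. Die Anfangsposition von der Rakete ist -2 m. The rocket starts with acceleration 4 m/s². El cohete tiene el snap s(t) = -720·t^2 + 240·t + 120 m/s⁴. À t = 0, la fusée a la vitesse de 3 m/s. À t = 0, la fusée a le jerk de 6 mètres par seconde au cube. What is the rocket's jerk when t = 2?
We must find the antiderivative of our snap equation s(t) = -720·t^2 + 240·t + 120 1 time. Integrating snap and using the initial condition j(0) = 6, we get j(t) = -240·t^3 + 120·t^2 + 120·t + 6. We have jerk j(t) = -240·t^3 + 120·t^2 + 120·t + 6. Substituting t = 2: j(2) = -1194.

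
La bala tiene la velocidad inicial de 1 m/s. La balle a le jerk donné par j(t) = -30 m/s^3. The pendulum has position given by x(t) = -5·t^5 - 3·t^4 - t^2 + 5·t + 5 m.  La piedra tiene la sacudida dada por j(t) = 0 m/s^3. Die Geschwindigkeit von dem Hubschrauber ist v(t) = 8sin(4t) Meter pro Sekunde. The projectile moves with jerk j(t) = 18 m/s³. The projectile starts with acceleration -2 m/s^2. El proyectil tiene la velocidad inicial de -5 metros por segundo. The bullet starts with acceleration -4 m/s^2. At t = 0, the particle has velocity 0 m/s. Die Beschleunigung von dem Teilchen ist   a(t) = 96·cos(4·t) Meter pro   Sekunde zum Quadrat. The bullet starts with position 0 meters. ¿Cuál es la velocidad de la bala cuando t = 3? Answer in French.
En partant du jerk j(t) = -30, nous prenons 2 primitives. La primitive du jerk est l'accélération. En utilisant a(0) = -4, nous obtenons a(t) = -30·t - 4. La primitive de l'accélération, avec v(0) = 1, donne la vitesse: v(t) = -15·t^2 - 4·t + 1. En utilisant v(t) = -15·t^2 - 4·t + 1 et en substituant t = 3, nous trouvons v = -146.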